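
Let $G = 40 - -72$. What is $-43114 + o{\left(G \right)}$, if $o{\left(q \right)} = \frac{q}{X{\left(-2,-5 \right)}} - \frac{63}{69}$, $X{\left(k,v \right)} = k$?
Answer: $- \frac{992931}{23} \approx -43171.0$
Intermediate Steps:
$G = 112$ ($G = 40 + 72 = 112$)
$o{\left(q \right)} = - \frac{21}{23} - \frac{q}{2}$ ($o{\left(q \right)} = \frac{q}{-2} - \frac{63}{69} = q \left(- \frac{1}{2}\right) - \frac{21}{23} = - \frac{q}{2} - \frac{21}{23} = - \frac{21}{23} - \frac{q}{2}$)
$-43114 + o{\left(G \right)} = -43114 - \frac{1309}{23} = - \frac{992931}{23}$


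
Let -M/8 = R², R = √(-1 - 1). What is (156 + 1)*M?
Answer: 2512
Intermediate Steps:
R = I*√2 (R = √(-2) = I*√2 ≈ 1.4142*I)
M = 16 (M = -8*(I*√2)² = -8*(-2) = 16)
(156 + 1)*M = (156 + 1)*16 = 157*16 = 2512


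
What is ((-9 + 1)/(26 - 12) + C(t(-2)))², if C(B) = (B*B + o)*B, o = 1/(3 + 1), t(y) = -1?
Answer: 2601/784 ≈ 3.3176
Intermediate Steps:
o = ¼ (o = 1/4 = ¼ ≈ 0.25000)
C(B) = B*(¼ + B²) (C(B) = (B*B + ¼)*B = (B² + ¼)*B = (¼ + B²)*B = B*(¼ + B²))
((-9 + 1)/(26 - 12) + C(t(-2)))² = ((-9 + 1)/(26 - 12) + ((-1)³ + (¼)*(-1)))² = (-8/14 + (-1 - ¼))² = (-8*1/14 - 5/4)² = (-4/7 - 5/4)² = (-51/28)² = 2601/784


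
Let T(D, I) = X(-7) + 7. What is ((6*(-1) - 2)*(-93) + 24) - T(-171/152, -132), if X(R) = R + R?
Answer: 775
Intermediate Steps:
X(R) = 2*R
T(D, I) = -7 (T(D, I) = 2*(-7) + 7 = -14 + 7 = -7)
((6*(-1) - 2)*(-93) + 24) - T(-171/152, -132) = ((6*(-1) - 2)*(-93) + 24) - 1*(-7) = ((-6 - 2)*(-93) + 24) + 7 = (-8*(-93) + 24) + 7 = (744 + 24) + 7 = 768 + 7 = 775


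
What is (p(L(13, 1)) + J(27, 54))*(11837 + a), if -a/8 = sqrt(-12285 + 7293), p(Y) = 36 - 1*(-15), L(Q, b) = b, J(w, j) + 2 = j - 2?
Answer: 1195537 - 6464*I*sqrt(78) ≈ 1.1955e+6 - 57089.0*I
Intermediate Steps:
J(w, j) = -4 + j (J(w, j) = -2 + (j - 2) = -2 + (-2 + j) = -4 + j)
p(Y) = 51 (p(Y) = 36 + 15 = 51)
a = -64*I*sqrt(78) (a = -8*sqrt(-12285 + 7293) = -64*I*sqrt(78) ≈ -565.23*I)
(p(L(13, 1)) + J(27, 54))*(11837 + a) = (51 + (-4 + 54))*(11837 - 64*I*sqrt(78)) = (51 + 50)*(11837 - 64*I*sqrt(78)) = 101*(11837 - 64*I*sqrt(78)) = 1195537 - 6464*I*sqrt(78)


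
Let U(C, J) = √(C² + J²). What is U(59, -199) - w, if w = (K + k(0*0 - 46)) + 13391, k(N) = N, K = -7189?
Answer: -6156 + √43082 ≈ -5948.4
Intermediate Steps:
w = 6156 (w = (-7189 + (0*0 - 46)) + 13391 = (-7189 + (0 - 46)) + 13391 = (-7189 - 46) + 13391 = -7235 + 13391 = 6156)
U(59, -199) - w = √(59² + (-199)²) - 1*6156 = √(3481 + 39601) - 6156 = √43082 - 6156 = -6156 + √43082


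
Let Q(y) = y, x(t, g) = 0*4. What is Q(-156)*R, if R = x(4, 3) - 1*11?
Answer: 1716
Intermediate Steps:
x(t, g) = 0
R = -11 (R = 0 - 1*11 = 0 - 11 = -11)
Q(-156)*R = -156*(-11) = 1716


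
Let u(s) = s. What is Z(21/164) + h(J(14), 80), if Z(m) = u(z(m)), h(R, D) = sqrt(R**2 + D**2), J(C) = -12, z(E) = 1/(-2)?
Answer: -1/2 + 4*sqrt(409) ≈ 80.395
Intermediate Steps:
z(E) = -1/2 (z(E) = 1*(-1/2) = -1/2)
h(R, D) = sqrt(D**2 + R**2)
Z(m) = -1/2
Z(21/164) + h(J(14), 80) = -1/2 + sqrt(80**2 + (-12)**2) = -1/2 + sqrt(6400 + 144) = -1/2 + sqrt(6544) = -1/2 + 4*sqrt(409)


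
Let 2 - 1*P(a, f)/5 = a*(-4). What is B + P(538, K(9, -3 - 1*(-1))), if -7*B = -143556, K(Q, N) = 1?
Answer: 31278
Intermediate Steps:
P(a, f) = 10 + 20*a (P(a, f) = 10 - 5*a*(-4) = 10 - (-20)*a = 10 + 20*a)
B = 20508 (B = -1/7*(-143556) = 20508)
B + P(538, K(9, -3 - 1*(-1))) = 20508 + (10 + 20*538) = 20508 + (10 + 10760) = 20508 + 10770 = 31278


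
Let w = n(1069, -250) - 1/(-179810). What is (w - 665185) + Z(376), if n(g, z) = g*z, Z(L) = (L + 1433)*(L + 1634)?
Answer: 486144205551/179810 ≈ 2.7037e+6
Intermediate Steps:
Z(L) = (1433 + L)*(1634 + L)
w = -48054222499/179810 (w = 1069*(-250) - 1/(-179810) = -267250 - 1*(-1/179810) = -267250 + 1/179810 = -48054222499/179810 ≈ -2.6725e+5)
(w - 665185) + Z(376) = (-48054222499/179810 - 665185) + (2341522 + 376² + 3067*376) = -167661137349/179810 + (2341522 + 141376 + 1153192) = -167661137349/179810 + 3636090 = 486144205551/179810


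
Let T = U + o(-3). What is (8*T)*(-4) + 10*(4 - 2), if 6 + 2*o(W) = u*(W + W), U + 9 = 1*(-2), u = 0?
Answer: 468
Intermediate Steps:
U = -11 (U = -9 + 1*(-2) = -9 - 2 = -11)
o(W) = -3 (o(W) = -3 + (0*(W + W))/2 = -3 + (0*(2*W))/2 = -3 + (1/2)*0 = -3 + 0 = -3)
T = -14 (T = -11 - 3 = -14)
(8*T)*(-4) + 10*(4 - 2) = (8*(-14))*(-4) + 10*(4 - 2) = -112*(-4) + 10*2 = 448 + 20 = 468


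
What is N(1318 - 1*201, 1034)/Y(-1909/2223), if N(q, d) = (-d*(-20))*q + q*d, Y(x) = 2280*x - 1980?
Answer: -67566213/10970 ≈ -6159.2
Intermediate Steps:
Y(x) = -1980 + 2280*x
N(q, d) = 21*d*q (N(q, d) = (-(-20)*d)*q + d*q = (20*d)*q + d*q = 20*d*q + d*q = 21*d*q)
N(1318 - 1*201, 1034)/Y(-1909/2223) = (21*1034*(1318 - 1*201))/(-1980 + 2280*(-1909/2223)) = (21*1034*(1318 - 201))/(-1980 + 2280*(-1909*1/2223)) = (21*1034*1117)/(-1980 + 2280*(-1909/2223)) = 24254538/(-1980 - 76360/39) = 24254538/(-153580/39) = 24254538*(-39/153580) = -67566213/10970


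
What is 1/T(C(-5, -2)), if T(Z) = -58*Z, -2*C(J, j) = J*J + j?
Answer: 1/667 ≈ 0.0014993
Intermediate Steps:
C(J, j) = -j/2 - J**2/2 (C(J, j) = -(J*J + j)/2 = -(J**2 + j)/2 = -(j + J**2)/2 = -j/2 - J**2/2)
1/T(C(-5, -2)) = 1/(-58*(-1/2*(-2) - 1/2*(-5)**2)) = 1/(-58*(1 - 1/2*25)) = 1/(-58*(1 - 25/2)) = 1/(-58*(-23/2)) = 1/667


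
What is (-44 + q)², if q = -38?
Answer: 6724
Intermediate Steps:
(-44 + q)² = (-44 - 38)² = (-82)² = 6724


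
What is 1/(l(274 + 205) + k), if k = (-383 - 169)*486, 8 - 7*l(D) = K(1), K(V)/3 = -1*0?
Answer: -7/1877896 ≈ -3.7276e-6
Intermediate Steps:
K(V) = 0 (K(V) = 3*(-1*0) = 3*0 = 0)
l(D) = 8/7 (l(D) = 8/7 - ⅐*0 = 8/7 + 0 = 8/7)
k = -268272 (k = -552*486 = -268272)
1/(l(274 + 205) + k) = 1/(8/7 - 268272) = 1/(-1877896/7) = -7/1877896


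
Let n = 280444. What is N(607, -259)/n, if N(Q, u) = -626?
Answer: -313/140222 ≈ -0.0022322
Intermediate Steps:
N(607, -259)/n = -626/280444 = -626*1/280444 = -313/140222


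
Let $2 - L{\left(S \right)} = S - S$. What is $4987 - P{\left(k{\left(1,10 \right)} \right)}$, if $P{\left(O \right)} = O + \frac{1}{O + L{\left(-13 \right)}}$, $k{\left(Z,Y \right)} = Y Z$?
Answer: $\frac{59723}{12} \approx 4976.9$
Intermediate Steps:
$L{\left(S \right)} = 2$ ($L{\left(S \right)} = 2 - \left(S - S\right) = 2 - 0 = 2 + 0 = 2$)
$P{\left(O \right)} = O + \frac{1}{2 + O}$ ($P{\left(O \right)} = O + \frac{1}{O + 2} = O + \frac{1}{2 + O}$)
$4987 - P{\left(k{\left(1,10 \right)} \right)} = 4987 - \frac{1 + \left(10 \cdot 1\right)^{2} + 2 \cdot 10 \cdot 1}{2 + 10 \cdot 1} = 4987 - \frac{1 + 10^{2} + 2 \cdot 10}{2 + 10} = 4987 - \frac{1 + 100 + 20}{12} = 4987 - \frac{1}{12} \cdot 121 = 4987 - \frac{121}{12} = \frac{59723}{12}$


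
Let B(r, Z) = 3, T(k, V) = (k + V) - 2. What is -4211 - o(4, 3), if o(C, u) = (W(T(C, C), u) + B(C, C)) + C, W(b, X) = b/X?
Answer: -4220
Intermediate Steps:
T(k, V) = -2 + V + k (T(k, V) = (V + k) - 2 = -2 + V + k)
o(C, u) = 3 + C + (-2 + 2*C)/u (o(C, u) = ((-2 + C + C)/u + 3) + C = ((-2 + 2*C)/u + 3) + C = (3 + (-2 + 2*C)/u) + C = 3 + C + (-2 + 2*C)/u)
-4211 - o(4, 3) = -4211 - (-2 + 2*4 + 3*(3 + 4))/3 = -4211 - (-2 + 8 + 3*7)/3 = -4211 - (-2 + 8 + 21)/3 = -4211 - 27/3 = -4211 - 1*9 = -4211 - 9 = -4220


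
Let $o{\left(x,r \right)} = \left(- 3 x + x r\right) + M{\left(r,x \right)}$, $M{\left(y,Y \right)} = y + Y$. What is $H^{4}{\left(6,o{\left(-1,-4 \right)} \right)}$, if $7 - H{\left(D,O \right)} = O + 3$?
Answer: $16$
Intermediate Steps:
$M{\left(y,Y \right)} = Y + y$
$o{\left(x,r \right)} = r - 2 x + r x$ ($o{\left(x,r \right)} = \left(- 3 x + x r\right) + \left(x + r\right) = \left(- 3 x + r x\right) + \left(r + x\right) = r - 2 x + r x$)
$H{\left(D,O \right)} = 4 - O$ ($H{\left(D,O \right)} = 7 - \left(O + 3\right) = 7 - \left(3 + O\right) = 4 - O$)
$H^{4}{\left(6,o{\left(-1,-4 \right)} \right)} = \left(4 - \left(-4 - -2 - -4\right)\right)^{4} = \left(4 - \left(-4 + 2 + 4\right)\right)^{4} = \left(4 - 2\right)^{4} = 2^{4} = 16$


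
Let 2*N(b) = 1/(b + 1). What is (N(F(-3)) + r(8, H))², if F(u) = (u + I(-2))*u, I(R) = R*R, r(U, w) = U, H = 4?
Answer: 961/16 ≈ 60.063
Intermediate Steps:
I(R) = R²
F(u) = u*(4 + u) (F(u) = (u + (-2)²)*u = (u + 4)*u = (4 + u)*u = u*(4 + u))
N(b) = 1/(2*(1 + b)) (N(b) = 1/(2*(b + 1)) = 1/(2*(1 + b)))
(N(F(-3)) + r(8, H))² = (1/(2*(1 - 3*(4 - 3))) + 8)² = (1/(2*(1 - 3*1)) + 8)² = (1/(2*(1 - 3)) + 8)² = ((½)/(-2) + 8)² = ((½)*(-½) + 8)² = (-¼ + 8)² = (31/4)² = 961/16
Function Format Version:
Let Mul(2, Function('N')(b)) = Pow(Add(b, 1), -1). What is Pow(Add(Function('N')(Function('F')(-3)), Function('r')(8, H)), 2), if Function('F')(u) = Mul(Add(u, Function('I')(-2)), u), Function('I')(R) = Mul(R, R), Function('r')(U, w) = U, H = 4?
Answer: Rational(961, 16) ≈ 60.063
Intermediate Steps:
Function('I')(R) = Pow(R, 2)
Function('F')(u) = Mul(u, Add(4, u)) (Function('F')(u) = Mul(Add(u, Pow(-2, 2)), u) = Mul(Add(u, 4), u) = Mul(Add(4, u), u) = Mul(u, Add(4, u)))
Function('N')(b) = Mul(Rational(1, 2), Pow(Add(1, b), -1)) (Function('N')(b) = Mul(Rational(1, 2), Pow(Add(b, 1), -1)) = Mul(Rational(1, 2), Pow(Add(1, b), -1)))
Pow(Add(Function('N')(Function('F')(-3)), Function('r')(8, H)), 2) = Pow(Add(Mul(Rational(1, 2), Pow(Add(1, Mul(-3, Add(4, -3))), -1)), 8), 2) = Pow(Add(Mul(Rational(1, 2), Pow(Add(1, Mul(-3, 1)), -1)), 8), 2) = Pow(Add(Mul(Rational(1, 2), Pow(Add(1, -3), -1)), 8), 2) = Pow(Add(Mul(Rational(1, 2), Pow(-2, -1)), 8), 2) = Pow(Add(Mul(Rational(1, 2), Rational(-1, 2)), 8), 2) = Pow(Add(Rational(-1, 4), 8), 2) = Pow(Rational(31, 4), 2) = Rational(961, 16)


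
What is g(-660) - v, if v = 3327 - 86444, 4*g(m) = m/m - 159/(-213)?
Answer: 5901338/71 ≈ 83117.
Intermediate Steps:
g(m) = 31/71 (g(m) = (m/m - 159/(-213))/4 = (1 - 159*(-1/213))/4 = (1 + 53/71)/4 = (¼)*(124/71) = 31/71)
v = -83117
g(-660) - v = 31/71 - 1*(-83117) = 31/71 + 83117 = 5901338/71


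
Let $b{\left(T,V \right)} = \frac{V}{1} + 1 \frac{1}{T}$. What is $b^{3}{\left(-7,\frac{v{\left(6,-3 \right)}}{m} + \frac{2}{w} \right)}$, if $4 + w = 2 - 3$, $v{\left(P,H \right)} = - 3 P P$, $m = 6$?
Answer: $- \frac{273359449}{42875} \approx -6375.7$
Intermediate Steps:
$v{\left(P,H \right)} = - 3 P^{2}$
$w = -5$ ($w = -4 + \left(2 - 3\right) = -4 - 1 = -5$)
$b{\left(T,V \right)} = V + \frac{1}{T}$ ($b{\left(T,V \right)} = V 1 + \frac{1}{T} = V + \frac{1}{T}$)
$b^{3}{\left(-7,\frac{v{\left(6,-3 \right)}}{m} + \frac{2}{w} \right)} = \left(\left(\frac{\left(-3\right) 6^{2}}{6} + \frac{2}{-5}\right) + \frac{1}{-7}\right)^{3} = \left(\left(\left(-3\right) 36 \cdot \frac{1}{6} + 2 \left(- \frac{1}{5}\right)\right) - \frac{1}{7}\right)^{3} = \left(\left(\left(-108\right) \frac{1}{6} - \frac{2}{5}\right) - \frac{1}{7}\right)^{3} = \left(\left(-18 - \frac{2}{5}\right) - \frac{1}{7}\right)^{3} = \left(- \frac{92}{5} - \frac{1}{7}\right)^{3} = \left(- \frac{649}{35}\right)^{3} = - \frac{273359449}{42875}$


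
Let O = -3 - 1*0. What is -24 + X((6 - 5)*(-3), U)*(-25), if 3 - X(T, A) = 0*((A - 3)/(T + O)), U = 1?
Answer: -99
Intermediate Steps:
O = -3 (O = -3 + 0 = -3)
X(T, A) = 3 (X(T, A) = 3 - 0*(A - 3)/(T - 3) = 3 - 0*(-3 + A)/(-3 + T) = 3 - 1*0 = 3 + 0 = 3)
-24 + X((6 - 5)*(-3), U)*(-25) = -24 + 3*(-25) = -24 - 75 = -99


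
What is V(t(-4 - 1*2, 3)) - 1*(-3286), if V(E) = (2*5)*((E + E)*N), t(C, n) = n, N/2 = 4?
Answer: 3766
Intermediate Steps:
N = 8 (N = 2*4 = 8)
V(E) = 160*E (V(E) = (2*5)*((E + E)*8) = 10*((2*E)*8) = 10*(16*E) = 160*E)
V(t(-4 - 1*2, 3)) - 1*(-3286) = 160*3 - 1*(-3286) = 480 + 3286 = 3766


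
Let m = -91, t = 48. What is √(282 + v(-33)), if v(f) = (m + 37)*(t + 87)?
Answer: 4*I*√438 ≈ 83.714*I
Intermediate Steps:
v(f) = -7290 (v(f) = (-91 + 37)*(48 + 87) = -54*135 = -7290)
√(282 + v(-33)) = √(282 - 7290) = √(-7008) = 4*I*√438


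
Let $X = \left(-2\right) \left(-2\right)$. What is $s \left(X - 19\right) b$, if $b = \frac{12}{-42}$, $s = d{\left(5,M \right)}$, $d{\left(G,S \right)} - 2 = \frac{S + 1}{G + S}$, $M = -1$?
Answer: $\frac{60}{7} \approx 8.5714$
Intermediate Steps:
$d{\left(G,S \right)} = 2 + \frac{1 + S}{G + S}$ ($d{\left(G,S \right)} = 2 + \frac{S + 1}{G + S} = 2 + \frac{1 + S}{G + S}$)
$s = 2$ ($s = \frac{1 + 2 \cdot 5 + 3 \left(-1\right)}{5 - 1} = \frac{1 + 10 - 3}{4} = \frac{1}{4} \cdot 8 = 2$)
$X = 4$
$b = - \frac{2}{7}$ ($b = 12 \left(- \frac{1}{42}\right) = - \frac{2}{7} \approx -0.28571$)
$s \left(X - 19\right) b = 2 \left(4 - 19\right) \left(- \frac{2}{7}\right) = 2 \left(-15\right) \left(- \frac{2}{7}\right) = \left(-30\right) \left(- \frac{2}{7}\right) = \frac{60}{7}$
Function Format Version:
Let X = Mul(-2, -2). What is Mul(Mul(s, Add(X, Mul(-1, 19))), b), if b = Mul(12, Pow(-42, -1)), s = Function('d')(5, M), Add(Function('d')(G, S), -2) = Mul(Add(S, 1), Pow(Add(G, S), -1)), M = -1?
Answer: Rational(60, 7) ≈ 8.5714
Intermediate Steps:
Function('d')(G, S) = Add(2, Mul(Pow(Add(G, S), -1), Add(1, S))) (Function('d')(G, S) = Add(2, Mul(Add(S, 1), Pow(Add(G, S), -1))) = Add(2, Mul(Add(1, S), Pow(Add(G, S), -1))) = Add(2, Mul(Pow(Add(G, S), -1), Add(1, S))))
s = 2 (s = Mul(Pow(Add(5, -1), -1), Add(1, Mul(2, 5), Mul(3, -1))) = Mul(Pow(4, -1), Add(1, 10, -3)) = Mul(Rational(1, 4), 8) = 2)
X = 4
b = Rational(-2, 7) (b = Mul(12, Rational(-1, 42)) = Rational(-2, 7) ≈ -0.28571)
Mul(Mul(s, Add(X, Mul(-1, 19))), b) = Mul(Mul(2, Add(4, Mul(-1, 19))), Rational(-2, 7)) = Mul(Mul(2, Add(4, -19)), Rational(-2, 7)) = Mul(Mul(2, -15), Rational(-2, 7)) = Mul(-30, Rational(-2, 7)) = Rational(60, 7)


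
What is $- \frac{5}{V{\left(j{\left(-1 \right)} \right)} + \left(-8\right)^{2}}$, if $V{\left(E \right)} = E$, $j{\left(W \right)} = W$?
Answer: $- \frac{5}{63} \approx -0.079365$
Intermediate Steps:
$- \frac{5}{V{\left(j{\left(-1 \right)} \right)} + \left(-8\right)^{2}} = - \frac{5}{-1 + \left(-8\right)^{2}} = - \frac{5}{-1 + 64} = - \frac{5}{63}$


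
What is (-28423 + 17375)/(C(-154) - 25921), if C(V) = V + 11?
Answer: 1381/3258 ≈ 0.42388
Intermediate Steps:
C(V) = 11 + V
(-28423 + 17375)/(C(-154) - 25921) = (-28423 + 17375)/((11 - 154) - 25921) = -11048/(-143 - 25921) = -11048/(-26064) = -11048*(-1/26064) = 1381/3258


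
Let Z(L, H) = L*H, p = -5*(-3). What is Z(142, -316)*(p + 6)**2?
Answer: -19788552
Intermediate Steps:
p = 15
Z(L, H) = H*L
Z(142, -316)*(p + 6)**2 = (-316*142)*(15 + 6)**2 = -44872*21**2 = -44872*441 = -19788552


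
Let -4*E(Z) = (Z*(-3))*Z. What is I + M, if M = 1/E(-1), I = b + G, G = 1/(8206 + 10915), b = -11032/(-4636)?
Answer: 246855587/66483717 ≈ 3.7130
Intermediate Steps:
E(Z) = 3*Z**2/4 (E(Z) = -Z*(-3)*Z/4 = -(-3*Z)*Z/4 = -(-3)*Z**2/4 = 3*Z**2/4)
b = 2758/1159 (b = -11032*(-1/4636) = 2758/1159 ≈ 2.3796)
G = 1/19121 ≈ 5.2299e-5
I = 52736877/22161239 (I = 2758/1159 + 1/19121 = 52736877/22161239 ≈ 2.3797)
M = 4/3 (M = 1/((3/4)*(-1)**2) = 1/((3/4)*1) = 1/(3/4) = 4/3 ≈ 1.3333)
I + M = 52736877/22161239 + 4/3 = 246855587/66483717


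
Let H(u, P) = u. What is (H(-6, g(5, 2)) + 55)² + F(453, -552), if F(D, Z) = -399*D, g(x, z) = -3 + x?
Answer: -178346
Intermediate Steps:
(H(-6, g(5, 2)) + 55)² + F(453, -552) = (-6 + 55)² - 399*453 = 49² - 180747 = 2401 - 180747 = -178346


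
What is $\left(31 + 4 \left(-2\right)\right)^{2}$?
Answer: $529$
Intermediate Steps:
$\left(31 + 4 \left(-2\right)\right)^{2} = \left(31 - 8\right)^{2} = 23^{2} = 529$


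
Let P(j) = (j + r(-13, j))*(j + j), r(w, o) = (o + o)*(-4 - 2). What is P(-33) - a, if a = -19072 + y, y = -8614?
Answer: 3728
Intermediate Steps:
r(w, o) = -12*o (r(w, o) = (2*o)*(-6) = -12*o)
a = -27686 (a = -19072 - 8614 = -27686)
P(j) = -22*j² (P(j) = (j - 12*j)*(j + j) = (-11*j)*(2*j) = -22*j²)
P(-33) - a = -22*(-33)² - 1*(-27686) = -22*1089 + 27686 = -23958 + 27686 = 3728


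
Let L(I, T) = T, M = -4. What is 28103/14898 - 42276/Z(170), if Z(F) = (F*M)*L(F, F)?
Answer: 484816831/215276100 ≈ 2.2521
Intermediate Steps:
Z(F) = -4*F² (Z(F) = (F*(-4))*F = (-4*F)*F = -4*F²)
28103/14898 - 42276/Z(170) = 28103/14898 - 42276/((-4*170²)) = 28103*(1/14898) - 42276/((-4*28900)) = 28103/14898 - 42276/(-115600) = 28103/14898 - 42276*(-1/115600) = 28103/14898 + 10569/28900 = 484816831/215276100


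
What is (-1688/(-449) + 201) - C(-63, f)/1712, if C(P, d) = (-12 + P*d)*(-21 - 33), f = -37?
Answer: 106811309/384344 ≈ 277.91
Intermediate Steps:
C(P, d) = 648 - 54*P*d (C(P, d) = (-12 + P*d)*(-54) = 648 - 54*P*d)
(-1688/(-449) + 201) - C(-63, f)/1712 = (-1688/(-449) + 201) - (648 - 54*(-63)*(-37))/1712 = (-1688*(-1/449) + 201) - (648 - 125874)/1712 = (1688/449 + 201) - (-125226)/1712 = 91937/449 - 1*(-62613/856) = 91937/449 + 62613/856 = 106811309/384344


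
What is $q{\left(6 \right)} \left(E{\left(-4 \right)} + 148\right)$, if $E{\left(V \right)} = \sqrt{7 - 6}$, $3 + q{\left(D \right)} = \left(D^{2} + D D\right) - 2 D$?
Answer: $8493$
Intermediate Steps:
$q{\left(D \right)} = -3 - 2 D + 2 D^{2}$ ($q{\left(D \right)} = -3 - \left(- D^{2} + 2 D - D D\right) = -3 - \left(- 2 D^{2} + 2 D\right) = -3 + \left(2 D^{2} - 2 D\right) = -3 + \left(- 2 D + 2 D^{2}\right) = -3 - 2 D + 2 D^{2}$)
$E{\left(V \right)} = 1$ ($E{\left(V \right)} = \sqrt{1} = 1$)
$q{\left(6 \right)} \left(E{\left(-4 \right)} + 148\right) = \left(-3 - 12 + 2 \cdot 6^{2}\right) \left(1 + 148\right) = \left(-3 - 12 + 2 \cdot 36\right) 149 = \left(-3 - 12 + 72\right) 149 = 57 \cdot 149 = 8493$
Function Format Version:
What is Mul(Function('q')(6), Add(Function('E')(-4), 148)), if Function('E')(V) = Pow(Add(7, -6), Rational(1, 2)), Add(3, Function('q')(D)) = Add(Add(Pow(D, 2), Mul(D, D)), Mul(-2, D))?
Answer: 8493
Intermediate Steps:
Function('q')(D) = Add(-3, Mul(-2, D), Mul(2, Pow(D, 2))) (Function('q')(D) = Add(-3, Add(Add(Pow(D, 2), Mul(D, D)), Mul(-2, D))) = Add(-3, Add(Add(Pow(D, 2), Pow(D, 2)), Mul(-2, D))) = Add(-3, Add(Mul(2, Pow(D, 2)), Mul(-2, D))) = Add(-3, Add(Mul(-2, D), Mul(2, Pow(D, 2)))) = Add(-3, Mul(-2, D), Mul(2, Pow(D, 2))))
Function('E')(V) = 1 (Function('E')(V) = Pow(1, Rational(1, 2)) = 1)
Mul(Function('q')(6), Add(Function('E')(-4), 148)) = Mul(Add(-3, Mul(-2, 6), Mul(2, Pow(6, 2))), Add(1, 148)) = Mul(Add(-3, -12, Mul(2, 36)), 149) = Mul(Add(-3, -12, 72), 149) = Mul(57, 149) = 8493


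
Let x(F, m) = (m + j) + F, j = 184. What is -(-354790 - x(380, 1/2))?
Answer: 710709/2 ≈ 3.5535e+5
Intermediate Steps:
x(F, m) = 184 + F + m (x(F, m) = (m + 184) + F = (184 + m) + F = 184 + F + m)
-(-354790 - x(380, 1/2)) = -(-354790 - (184 + 380 + 1/2)) = -(-354790 - (184 + 380 + ½)) = -(-354790 - 1*1129/2) = -(-354790 - 1129/2) = -1*(-710709/2) = 710709/2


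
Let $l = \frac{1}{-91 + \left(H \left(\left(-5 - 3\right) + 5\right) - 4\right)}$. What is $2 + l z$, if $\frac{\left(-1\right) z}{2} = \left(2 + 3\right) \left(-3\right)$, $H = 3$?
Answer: $\frac{89}{52} \approx 1.7115$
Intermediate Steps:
$z = 30$ ($z = - 2 \left(2 + 3\right) \left(-3\right) = - 2 \cdot 5 \left(-3\right) = \left(-2\right) \left(-15\right) = 30$)
$l = - \frac{1}{104}$ ($l = \frac{1}{-91 + \left(3 \left(\left(-5 - 3\right) + 5\right) - 4\right)} = \frac{1}{-91 + \left(3 \left(-8 + 5\right) - 4\right)} = \frac{1}{-91 + \left(3 \left(-3\right) - 4\right)} = \frac{1}{-91 - 13} = \frac{1}{-104} = - \frac{1}{104} \approx -0.0096154$)
$2 + l z = 2 - \frac{15}{52} = \frac{89}{52}$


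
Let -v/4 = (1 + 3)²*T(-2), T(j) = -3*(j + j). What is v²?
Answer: 589824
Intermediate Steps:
T(j) = -6*j
v = -768 (v = -4*(1 + 3)²*(-6*(-2)) = -4*4²*12 = -64*12 = -4*192 = -768)
v² = (-768)² = 589824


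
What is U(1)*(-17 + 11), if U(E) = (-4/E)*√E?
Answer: 24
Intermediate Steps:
U(E) = -4/√E
U(1)*(-17 + 11) = (-4/√1)*(-17 + 11) = -4*1*(-6) = -4*(-6) = 24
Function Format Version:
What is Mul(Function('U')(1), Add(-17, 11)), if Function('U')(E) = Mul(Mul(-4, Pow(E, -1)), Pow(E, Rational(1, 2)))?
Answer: 24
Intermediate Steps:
Function('U')(E) = Mul(-4, Pow(E, Rational(-1, 2)))
Mul(Function('U')(1), Add(-17, 11)) = Mul(Mul(-4, Pow(1, Rational(-1, 2))), Add(-17, 11)) = Mul(Mul(-4, 1), -6) = Mul(-4, -6) = 24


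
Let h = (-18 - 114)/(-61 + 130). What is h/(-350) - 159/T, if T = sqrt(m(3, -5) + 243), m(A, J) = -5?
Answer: 22/4025 - 159*sqrt(238)/238 ≈ -10.301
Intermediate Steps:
h = -44/23 (h = -132/69 = -132*1/69 = -44/23 ≈ -1.9130)
T = sqrt(238) (T = sqrt(-5 + 243) = sqrt(238) ≈ 15.427)
h/(-350) - 159/T = -44/23/(-350) - 159*sqrt(238)/238 = -44/23*(-1/350) - 159*sqrt(238)/238 = 22/4025 - 159*sqrt(238)/238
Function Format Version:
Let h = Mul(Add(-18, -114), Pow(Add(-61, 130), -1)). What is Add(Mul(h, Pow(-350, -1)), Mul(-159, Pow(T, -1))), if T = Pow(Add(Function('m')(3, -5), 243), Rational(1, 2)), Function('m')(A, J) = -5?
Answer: Add(Rational(22, 4025), Mul(Rational(-159, 238), Pow(238, Rational(1, 2)))) ≈ -10.301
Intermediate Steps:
h = Rational(-44, 23) (h = Mul(-132, Pow(69, -1)) = Mul(-132, Rational(1, 69)) = Rational(-44, 23) ≈ -1.9130)
T = Pow(238, Rational(1, 2)) (T = Pow(Add(-5, 243), Rational(1, 2)) = Pow(238, Rational(1, 2)) ≈ 15.427)
Add(Mul(h, Pow(-350, -1)), Mul(-159, Pow(T, -1))) = Add(Mul(Rational(-44, 23), Pow(-350, -1)), Mul(-159, Pow(Pow(238, Rational(1, 2)), -1))) = Add(Mul(Rational(-44, 23), Rational(-1, 350)), Mul(-159, Mul(Rational(1, 238), Pow(238, Rational(1, 2))))) = Add(Rational(22, 4025), Mul(Rational(-159, 238), Pow(238, Rational(1, 2))))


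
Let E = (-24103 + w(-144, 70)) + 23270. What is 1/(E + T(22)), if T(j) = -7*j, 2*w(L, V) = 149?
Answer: -2/1825 ≈ -0.0010959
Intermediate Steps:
w(L, V) = 149/2 (w(L, V) = (½)*149 = 149/2)
E = -1517/2 (E = (-24103 + 149/2) + 23270 = -48057/2 + 23270 = -1517/2 ≈ -758.50)
1/(E + T(22)) = 1/(-1517/2 - 7*22) = 1/(-1517/2 - 154) = 1/(-1825/2) = -2/1825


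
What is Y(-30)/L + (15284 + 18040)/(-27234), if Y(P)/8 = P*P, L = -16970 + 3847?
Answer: -105565942/59565297 ≈ -1.7723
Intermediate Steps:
L = -13123
Y(P) = 8*P² (Y(P) = 8*(P*P) = 8*P²)
Y(-30)/L + (15284 + 18040)/(-27234) = (8*(-30)²)/(-13123) + (15284 + 18040)/(-27234) = (8*900)*(-1/13123) + 33324*(-1/27234) = 7200*(-1/13123) - 5554/4539 = -7200/13123 - 5554/4539 = -105565942/59565297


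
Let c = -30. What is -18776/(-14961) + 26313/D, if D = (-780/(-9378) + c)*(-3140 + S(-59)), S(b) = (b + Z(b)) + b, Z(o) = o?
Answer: 503930964197/331499255160 ≈ 1.5202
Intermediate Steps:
S(b) = 3*b (S(b) = (b + b) + b = 2*b + b = 3*b)
D = 155102920/1563 (D = (-780/(-9378) - 30)*(-3140 + 3*(-59)) = (-780*(-1/9378) - 30)*(-3140 - 177) = (130/1563 - 30)*(-3317) = -46760/1563*(-3317) = 155102920/1563 ≈ 99234.)
-18776/(-14961) + 26313/D = -18776/(-14961) + 26313/(155102920/1563) = -18776*(-1/14961) + 26313*(1563/155102920) = 18776/14961 + 5875317/22157560 = 503930964197/331499255160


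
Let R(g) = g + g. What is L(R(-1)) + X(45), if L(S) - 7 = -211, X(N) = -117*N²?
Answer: -237129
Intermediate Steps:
R(g) = 2*g
L(S) = -204 (L(S) = 7 - 211 = -204)
L(R(-1)) + X(45) = -204 - 117*45² = -204 - 117*2025 = -204 - 236925 = -237129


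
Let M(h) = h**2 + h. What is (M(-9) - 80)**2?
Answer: 64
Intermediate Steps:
M(h) = h + h**2
(M(-9) - 80)**2 = (-9*(1 - 9) - 80)**2 = (-9*(-8) - 80)**2 = (72 - 80)**2 = (-8)**2 = 64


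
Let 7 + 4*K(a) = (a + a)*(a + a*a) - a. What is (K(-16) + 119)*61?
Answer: -438895/4 ≈ -1.0972e+5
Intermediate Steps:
K(a) = -7/4 - a/4 + a*(a + a²)/2 (K(a) = -7/4 + ((a + a)*(a + a*a) - a)/4 = -7/4 + ((2*a)*(a + a²) - a)/4 = -7/4 + (2*a*(a + a²) - a)/4 = -7/4 + (-a + 2*a*(a + a²))/4 = -7/4 + (-a/4 + a*(a + a²)/2) = -7/4 - a/4 + a*(a + a²)/2)
(K(-16) + 119)*61 = ((-7/4 + (½)*(-16)² + (½)*(-16)³ - ¼*(-16)) + 119)*61 = ((-7/4 + (½)*256 + (½)*(-4096) + 4) + 119)*61 = ((-7/4 + 128 - 2048 + 4) + 119)*61 = (-7671/4 + 119)*61 = -7195/4*61 = -438895/4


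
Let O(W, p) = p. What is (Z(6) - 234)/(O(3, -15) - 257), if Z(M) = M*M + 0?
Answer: 99/136 ≈ 0.72794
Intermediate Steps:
Z(M) = M² (Z(M) = M² + 0 = M²)
(Z(6) - 234)/(O(3, -15) - 257) = (6² - 234)/(-15 - 257) = (36 - 234)/(-272) = -198*(-1/272) = 99/136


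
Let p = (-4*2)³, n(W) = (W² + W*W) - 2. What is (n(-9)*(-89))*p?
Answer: 7290880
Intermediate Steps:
n(W) = -2 + 2*W² (n(W) = (W² + W²) - 2 = 2*W² - 2 = -2 + 2*W²)
p = -512 (p = (-8)³ = -512)
(n(-9)*(-89))*p = ((-2 + 2*(-9)²)*(-89))*(-512) = ((-2 + 2*81)*(-89))*(-512) = ((-2 + 162)*(-89))*(-512) = (160*(-89))*(-512) = -14240*(-512) = 7290880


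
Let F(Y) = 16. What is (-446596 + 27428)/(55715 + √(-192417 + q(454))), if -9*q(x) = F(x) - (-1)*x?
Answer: -13136594130/1746198953 + 78594*I*√1732223/1746198953 ≈ -7.523 + 0.059238*I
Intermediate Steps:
q(x) = -16/9 - x/9 (q(x) = -(16 - (-1)*x)/9 = -(16 + x)/9 = -16/9 - x/9)
(-446596 + 27428)/(55715 + √(-192417 + q(454))) = (-446596 + 27428)/(55715 + √(-192417 + (-16/9 - ⅑*454))) = -419168/(55715 + √(-192417 + (-16/9 - 454/9))) = -419168/(55715 + √(-192417 - 470/9)) = -419168/(55715 + √(-1732223/9)) = -419168/(55715 + I*√1732223/3)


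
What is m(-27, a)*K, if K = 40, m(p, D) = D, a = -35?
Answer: -1400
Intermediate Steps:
m(-27, a)*K = -35*40 = -1400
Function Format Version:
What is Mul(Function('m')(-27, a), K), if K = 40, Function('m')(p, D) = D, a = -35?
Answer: -1400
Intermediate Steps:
Mul(Function('m')(-27, a), K) = Mul(-35, 40) = -1400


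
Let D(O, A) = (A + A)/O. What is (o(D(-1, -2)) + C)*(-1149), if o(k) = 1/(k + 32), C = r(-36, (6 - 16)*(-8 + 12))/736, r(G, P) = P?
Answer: 4213/138 ≈ 30.529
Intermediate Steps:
D(O, A) = 2*A/O (D(O, A) = (2*A)/O = 2*A/O)
C = -5/92 (C = ((6 - 16)*(-8 + 12))/736 = -10*4*(1/736) = -40*1/736 = -5/92 ≈ -0.054348)
o(k) = 1/(32 + k)
(o(D(-1, -2)) + C)*(-1149) = (1/(32 + 2*(-2)/(-1)) - 5/92)*(-1149) = (1/(32 + 2*(-2)*(-1)) - 5/92)*(-1149) = (1/(32 + 4) - 5/92)*(-1149) = (1/36 - 5/92)*(-1149) = -11/414*(-1149) = 4213/138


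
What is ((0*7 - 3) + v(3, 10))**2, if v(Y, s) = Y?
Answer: 0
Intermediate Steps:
((0*7 - 3) + v(3, 10))**2 = ((0*7 - 3) + 3)**2 = ((0 - 3) + 3)**2 = (-3 + 3)**2 = 0**2 = 0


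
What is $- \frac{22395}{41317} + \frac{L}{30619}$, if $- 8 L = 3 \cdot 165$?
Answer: $- \frac{5506151955}{10120681784} \approx -0.54405$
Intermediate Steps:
$L = - \frac{495}{8}$ ($L = - \frac{3 \cdot 165}{8} = \left(- \frac{1}{8}\right) 495 = - \frac{495}{8} \approx -61.875$)
$- \frac{22395}{41317} + \frac{L}{30619} = - \frac{22395}{41317} - \frac{495}{8 \cdot 30619} = \left(-22395\right) \frac{1}{41317} - \frac{495}{244952} = - \frac{22395}{41317} - \frac{495}{244952} = - \frac{5506151955}{10120681784}$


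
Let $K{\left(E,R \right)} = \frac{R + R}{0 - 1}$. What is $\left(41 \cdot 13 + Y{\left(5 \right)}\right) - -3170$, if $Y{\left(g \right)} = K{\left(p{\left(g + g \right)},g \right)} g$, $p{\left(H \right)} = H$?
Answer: $3653$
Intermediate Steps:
$K{\left(E,R \right)} = - 2 R$ ($K{\left(E,R \right)} = \frac{2 R}{-1} = 2 R \left(-1\right) = - 2 R$)
$Y{\left(g \right)} = - 2 g^{2}$ ($Y{\left(g \right)} = - 2 g g = - 2 g^{2}$)
$\left(41 \cdot 13 + Y{\left(5 \right)}\right) - -3170 = \left(41 \cdot 13 - 2 \cdot 5^{2}\right) - -3170 = \left(533 - 50\right) + 3170 = 483 + 3170 = 3653$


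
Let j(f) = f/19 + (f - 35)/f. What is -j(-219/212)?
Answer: -30721931/882132 ≈ -34.827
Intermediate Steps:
j(f) = f/19 + (-35 + f)/f (j(f) = f*(1/19) + (-35 + f)/f = f/19 + (-35 + f)/f)
-j(-219/212) = -(1 - 35/((-219/212)) + (-219/212)/19) = -(1 - 35/((-219*1/212)) + (-219*1/212)/19) = -(1 - 35/(-219/212) + (1/19)*(-219/212)) = -(1 - 35*(-212/219) - 219/4028) = -(1 + 7420/219 - 219/4028) = -1*30721931/882132 = -30721931/882132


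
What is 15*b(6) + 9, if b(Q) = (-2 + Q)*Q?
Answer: 369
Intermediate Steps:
b(Q) = Q*(-2 + Q)
15*b(6) + 9 = 15*(6*(-2 + 6)) + 9 = 15*(6*4) + 9 = 15*24 + 9 = 360 + 9 = 369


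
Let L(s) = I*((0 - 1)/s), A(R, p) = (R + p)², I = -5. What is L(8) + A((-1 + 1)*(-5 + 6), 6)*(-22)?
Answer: -6331/8 ≈ -791.38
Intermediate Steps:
L(s) = 5/s (L(s) = -5*(0 - 1)/s = -(-5)/s = 5/s)
L(8) + A((-1 + 1)*(-5 + 6), 6)*(-22) = 5/8 + ((-1 + 1)*(-5 + 6) + 6)²*(-22) = 5*(⅛) + (0*1 + 6)²*(-22) = 5/8 + (0 + 6)²*(-22) = 5/8 + 6²*(-22) = 5/8 + 36*(-22) = 5/8 - 792 = -6331/8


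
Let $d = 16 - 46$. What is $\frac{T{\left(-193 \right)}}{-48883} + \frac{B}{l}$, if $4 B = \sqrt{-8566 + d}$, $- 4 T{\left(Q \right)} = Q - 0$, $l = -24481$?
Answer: $- \frac{193}{195532} - \frac{i \sqrt{2149}}{48962} \approx -0.00098705 - 0.0009468 i$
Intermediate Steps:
$T{\left(Q \right)} = - \frac{Q}{4}$ ($T{\left(Q \right)} = - \frac{Q - 0}{4} = - \frac{Q + 0}{4} = - \frac{Q}{4}$)
$d = -30$ ($d = 16 - 46 = -30$)
$B = \frac{i \sqrt{2149}}{2}$ ($B = \frac{\sqrt{-8566 - 30}}{4} = \frac{\sqrt{-8596}}{4} = \frac{2 i \sqrt{2149}}{4} = \frac{i \sqrt{2149}}{2} \approx 23.179 i$)
$\frac{T{\left(-193 \right)}}{-48883} + \frac{B}{l} = \frac{\left(- \frac{1}{4}\right) \left(-193\right)}{-48883} + \frac{\frac{1}{2} i \sqrt{2149}}{-24481} = \frac{193}{4} \left(- \frac{1}{48883}\right) + \frac{i \sqrt{2149}}{2} \left(- \frac{1}{24481}\right) = - \frac{193}{195532} - \frac{i \sqrt{2149}}{48962}$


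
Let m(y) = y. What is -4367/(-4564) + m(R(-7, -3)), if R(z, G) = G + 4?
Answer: 8931/4564 ≈ 1.9568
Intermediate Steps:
R(z, G) = 4 + G
-4367/(-4564) + m(R(-7, -3)) = -4367/(-4564) + (4 - 3) = -4367*(-1/4564) + 1 = 4367/4564 + 1 = 8931/4564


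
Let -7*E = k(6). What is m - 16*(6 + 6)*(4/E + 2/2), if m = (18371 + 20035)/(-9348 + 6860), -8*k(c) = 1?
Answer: -53760003/1244 ≈ -43215.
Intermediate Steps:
k(c) = -⅛ (k(c) = -⅛*1 = -⅛)
E = 1/56 (E = -⅐*(-⅛) = 1/56 ≈ 0.017857)
m = -19203/1244 (m = 38406/(-2488) = 38406*(-1/2488) = -19203/1244 ≈ -15.436)
m - 16*(6 + 6)*(4/E + 2/2) = -19203/1244 - 16*(6 + 6)*(4/(1/56) + 2/2) = -19203/1244 - 192*(4*56 + 2*(½)) = -19203/1244 - 192*(224 + 1) = -19203/1244 - 192*225 = -19203/1244 - 16*2700 = -19203/1244 - 43200 = -53760003/1244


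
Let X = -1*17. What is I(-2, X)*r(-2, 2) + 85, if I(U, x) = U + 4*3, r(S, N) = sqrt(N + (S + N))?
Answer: 85 + 10*sqrt(2) ≈ 99.142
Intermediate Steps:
X = -17
r(S, N) = sqrt(S + 2*N) (r(S, N) = sqrt(N + (N + S)) = sqrt(S + 2*N))
I(U, x) = 12 + U (I(U, x) = U + 12 = 12 + U)
I(-2, X)*r(-2, 2) + 85 = (12 - 2)*sqrt(-2 + 2*2) + 85 = 10*sqrt(-2 + 4) + 85 = 10*sqrt(2) + 85 = 85 + 10*sqrt(2)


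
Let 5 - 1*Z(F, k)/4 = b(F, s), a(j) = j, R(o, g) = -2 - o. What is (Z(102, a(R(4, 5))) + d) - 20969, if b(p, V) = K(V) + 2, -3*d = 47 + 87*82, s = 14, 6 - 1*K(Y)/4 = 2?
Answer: -70244/3 ≈ -23415.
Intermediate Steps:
K(Y) = 16 (K(Y) = 24 - 4*2 = 24 - 8 = 16)
d = -7181/3 (d = -(47 + 87*82)/3 = -(47 + 7134)/3 = -1/3*7181 = -7181/3 ≈ -2393.7)
b(p, V) = 18 (b(p, V) = 16 + 2 = 18)
Z(F, k) = -52 (Z(F, k) = 20 - 4*18 = 20 - 72 = -52)
(Z(102, a(R(4, 5))) + d) - 20969 = (-52 - 7181/3) - 20969 = -7337/3 - 20969 = -70244/3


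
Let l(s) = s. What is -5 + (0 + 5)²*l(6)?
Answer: 145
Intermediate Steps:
-5 + (0 + 5)²*l(6) = -5 + (0 + 5)²*6 = -5 + 5²*6 = -5 + 25*6 = -5 + 150 = 145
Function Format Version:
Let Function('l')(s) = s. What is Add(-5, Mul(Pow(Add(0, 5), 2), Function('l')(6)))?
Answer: 145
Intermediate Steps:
Add(-5, Mul(Pow(Add(0, 5), 2), Function('l')(6))) = Add(-5, Mul(Pow(Add(0, 5), 2), 6)) = Add(-5, Mul(Pow(5, 2), 6)) = Add(-5, Mul(25, 6)) = Add(-5, 150) = 145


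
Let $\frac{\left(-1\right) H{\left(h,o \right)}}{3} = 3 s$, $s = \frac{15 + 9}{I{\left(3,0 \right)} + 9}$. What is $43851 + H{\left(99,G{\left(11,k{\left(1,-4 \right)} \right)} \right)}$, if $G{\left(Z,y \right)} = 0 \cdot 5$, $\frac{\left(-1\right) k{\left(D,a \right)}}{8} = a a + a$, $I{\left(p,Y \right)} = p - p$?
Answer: $43827$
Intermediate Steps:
$I{\left(p,Y \right)} = 0$
$k{\left(D,a \right)} = - 8 a - 8 a^{2}$ ($k{\left(D,a \right)} = - 8 \left(a a + a\right) = - 8 \left(a^{2} + a\right) = - 8 \left(a + a^{2}\right) = - 8 a - 8 a^{2}$)
$s = \frac{8}{3}$ ($s = \frac{15 + 9}{0 + 9} = \frac{24}{9} = 24 \cdot \frac{1}{9} = \frac{8}{3} \approx 2.6667$)
$G{\left(Z,y \right)} = 0$
$H{\left(h,o \right)} = -24$ ($H{\left(h,o \right)} = - 3 \cdot 3 \cdot \frac{8}{3} = \left(-3\right) 8 = -24$)
$43851 + H{\left(99,G{\left(11,k{\left(1,-4 \right)} \right)} \right)} = 43851 - 24 = 43827$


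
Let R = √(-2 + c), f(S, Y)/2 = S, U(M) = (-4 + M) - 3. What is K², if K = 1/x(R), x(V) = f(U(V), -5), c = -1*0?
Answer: I/(4*(14*√2 + 47*I)) ≈ 0.0045175 + 0.001903*I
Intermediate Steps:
c = 0
U(M) = -7 + M
f(S, Y) = 2*S
R = I*√2 (R = √(-2 + 0) = √(-2) = I*√2 ≈ 1.4142*I)
x(V) = -14 + 2*V (x(V) = 2*(-7 + V) = -14 + 2*V)
K = 1/(-14 + 2*I*√2) (K = 1/(-14 + 2*(I*√2)) = 1/(-14 + 2*I*√2) ≈ -0.068627 - 0.013865*I)
K² = (-7/102 - I*√2/102)²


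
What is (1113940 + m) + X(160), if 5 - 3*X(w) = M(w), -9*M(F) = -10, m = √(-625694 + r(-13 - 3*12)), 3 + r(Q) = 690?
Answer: 30076415/27 + I*√625007 ≈ 1.1139e+6 + 790.57*I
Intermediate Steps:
r(Q) = 687 (r(Q) = -3 + 690 = 687)
m = I*√625007 (m = √(-625694 + 687) = √(-625007) = I*√625007 ≈ 790.57*I)
M(F) = 10/9 (M(F) = -⅑*(-10) = 10/9)
X(w) = 35/27 (X(w) = 5/3 - ⅓*10/9 = 5/3 - 10/27 = 35/27)
(1113940 + m) + X(160) = (1113940 + I*√625007) + 35/27 = 30076415/27 + I*√625007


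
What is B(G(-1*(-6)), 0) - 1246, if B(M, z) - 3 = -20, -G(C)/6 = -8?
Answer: -1263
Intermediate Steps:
G(C) = 48 (G(C) = -6*(-8) = 48)
B(M, z) = -17 (B(M, z) = 3 - 20 = -17)
B(G(-1*(-6)), 0) - 1246 = -17 - 1246 = -1263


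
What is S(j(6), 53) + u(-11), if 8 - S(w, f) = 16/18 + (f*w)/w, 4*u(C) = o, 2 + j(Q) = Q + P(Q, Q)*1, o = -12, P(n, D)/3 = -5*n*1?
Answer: -440/9 ≈ -48.889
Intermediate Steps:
P(n, D) = -15*n (P(n, D) = 3*(-5*n*1) = 3*(-5*n) = -15*n)
j(Q) = -2 - 14*Q (j(Q) = -2 + (Q - 15*Q*1) = -2 + (Q - 15*Q) = -2 - 14*Q)
u(C) = -3 (u(C) = (1/4)*(-12) = -3)
S(w, f) = 64/9 - f (S(w, f) = 8 - (16/18 + (f*w)/w) = 8 - (16*(1/18) + f) = 8 - (8/9 + f) = 8 + (-8/9 - f) = 64/9 - f)
S(j(6), 53) + u(-11) = (64/9 - 1*53) - 3 = (64/9 - 53) - 3 = -413/9 - 3 = -440/9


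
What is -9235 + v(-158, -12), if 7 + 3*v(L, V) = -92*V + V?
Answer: -26620/3 ≈ -8873.3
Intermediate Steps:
v(L, V) = -7/3 - 91*V/3 (v(L, V) = -7/3 + (-92*V + V)/3 = -7/3 + (-91*V)/3 = -7/3 - 91*V/3)
-9235 + v(-158, -12) = -9235 + (-7/3 - 91/3*(-12)) = -9235 + (-7/3 + 364) = -9235 + 1085/3 = -26620/3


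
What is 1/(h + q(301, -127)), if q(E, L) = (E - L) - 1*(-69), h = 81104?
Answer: 1/81601 ≈ 1.2255e-5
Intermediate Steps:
q(E, L) = 69 + E - L (q(E, L) = (E - L) + 69 = 69 + E - L)
1/(h + q(301, -127)) = 1/(81104 + (69 + 301 - 1*(-127))) = 1/(81104 + (69 + 301 + 127)) = 1/(81104 + 497) = 1/81601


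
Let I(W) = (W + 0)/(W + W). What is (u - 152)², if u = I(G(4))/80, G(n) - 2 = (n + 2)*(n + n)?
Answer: 591413761/25600 ≈ 23102.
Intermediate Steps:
G(n) = 2 + 2*n*(2 + n) (G(n) = 2 + (n + 2)*(n + n) = 2 + (2 + n)*(2*n) = 2 + 2*n*(2 + n))
I(W) = ½ (I(W) = W/((2*W)) = W*(1/(2*W)) = ½)
u = 1/160 (u = (½)/80 = (½)*(1/80) = 1/160 ≈ 0.0062500)
(u - 152)² = (1/160 - 152)² = (-24319/160)² = 591413761/25600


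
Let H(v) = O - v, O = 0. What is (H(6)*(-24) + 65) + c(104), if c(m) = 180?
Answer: 389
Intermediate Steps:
H(v) = -v (H(v) = 0 - v = -v)
(H(6)*(-24) + 65) + c(104) = (-1*6*(-24) + 65) + 180 = (-6*(-24) + 65) + 180 = (144 + 65) + 180 = 209 + 180 = 389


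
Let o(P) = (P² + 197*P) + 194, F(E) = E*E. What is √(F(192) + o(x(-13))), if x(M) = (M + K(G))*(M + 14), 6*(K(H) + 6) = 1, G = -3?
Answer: √1213291/6 ≈ 183.58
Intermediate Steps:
K(H) = -35/6 (K(H) = -6 + (⅙)*1 = -6 + ⅙ = -35/6)
F(E) = E²
x(M) = (14 + M)*(-35/6 + M) (x(M) = (M - 35/6)*(M + 14) = (-35/6 + M)*(14 + M) = (14 + M)*(-35/6 + M))
o(P) = 194 + P² + 197*P
√(F(192) + o(x(-13))) = √(192² + (194 + (-245/3 + (-13)² + (49/6)*(-13))² + 197*(-245/3 + (-13)² + (49/6)*(-13)))) = √(36864 + (194 + (-245/3 + 169 - 637/6)² + 197*(-245/3 + 169 - 637/6))) = √(36864 + (194 + (-113/6)² + 197*(-113/6))) = √(36864 + (194 + 12769/36 - 22261/6)) = √(36864 - 113813/36) = √(1213291/36) = √1213291/6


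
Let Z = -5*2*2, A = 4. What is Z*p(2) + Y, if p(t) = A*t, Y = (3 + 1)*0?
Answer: -160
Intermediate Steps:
Y = 0 (Y = 4*0 = 0)
Z = -20 (Z = -10*2 = -20)
p(t) = 4*t
Z*p(2) + Y = -80*2 + 0 = -20*8 + 0 = -160 + 0 = -160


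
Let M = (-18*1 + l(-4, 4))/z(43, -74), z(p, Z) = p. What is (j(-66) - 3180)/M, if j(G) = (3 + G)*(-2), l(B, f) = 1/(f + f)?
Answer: 1050576/143 ≈ 7346.7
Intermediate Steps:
l(B, f) = 1/(2*f)
j(G) = -6 - 2*G
M = -143/344 (M = (-18*1 + (1/2)/4)/43 = (-18 + (1/2)*(1/4))*(1/43) = (-18 + 1/8)*(1/43) = -143/8*1/43 = -143/344 ≈ -0.41570)
(j(-66) - 3180)/M = ((-6 - 2*(-66)) - 3180)/(-143/344) = ((-6 + 132) - 3180)*(-344/143) = (126 - 3180)*(-344/143) = -3054*(-344/143) = 1050576/143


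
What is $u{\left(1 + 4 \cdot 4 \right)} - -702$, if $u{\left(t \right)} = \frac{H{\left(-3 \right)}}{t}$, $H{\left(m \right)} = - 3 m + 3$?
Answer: $\frac{11946}{17} \approx 702.71$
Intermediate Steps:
$H{\left(m \right)} = 3 - 3 m$
$u{\left(t \right)} = \frac{12}{t}$ ($u{\left(t \right)} = \frac{3 - -9}{t} = \frac{3 + 9}{t} = \frac{12}{t}$)
$u{\left(1 + 4 \cdot 4 \right)} - -702 = \frac{12}{1 + 4 \cdot 4} - -702 = \frac{12}{1 + 16} + 702 = \frac{12}{17} + 702 = \frac{11946}{17}$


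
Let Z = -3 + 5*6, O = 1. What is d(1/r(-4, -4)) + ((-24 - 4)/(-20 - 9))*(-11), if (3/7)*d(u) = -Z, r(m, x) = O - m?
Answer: -2135/29 ≈ -73.621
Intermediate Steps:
r(m, x) = 1 - m
Z = 27 (Z = -3 + 30 = 27)
d(u) = -63 (d(u) = 7*(-1*27)/3 = (7/3)*(-27) = -63)
d(1/r(-4, -4)) + ((-24 - 4)/(-20 - 9))*(-11) = -63 + ((-24 - 4)/(-20 - 9))*(-11) = -63 - 28/(-29)*(-11) = -63 - 28*(-1/29)*(-11) = -63 + (28/29)*(-11) = -63 - 308/29 = -2135/29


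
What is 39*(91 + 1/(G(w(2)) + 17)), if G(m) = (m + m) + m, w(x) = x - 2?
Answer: 60372/17 ≈ 3551.3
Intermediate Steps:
w(x) = -2 + x
G(m) = 3*m (G(m) = 2*m + m = 3*m)
39*(91 + 1/(G(w(2)) + 17)) = 39*(91 + 1/(3*(-2 + 2) + 17)) = 39*(91 + 1/(3*0 + 17)) = 39*(91 + 1/(0 + 17)) = 39*(91 + 1/17) = 39*(1548/17) = 60372/17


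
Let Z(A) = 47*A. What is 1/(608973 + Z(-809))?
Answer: 1/570950 ≈ 1.7515e-6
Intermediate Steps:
1/(608973 + Z(-809)) = 1/(608973 + 47*(-809)) = 1/(608973 - 38023) = 1/570950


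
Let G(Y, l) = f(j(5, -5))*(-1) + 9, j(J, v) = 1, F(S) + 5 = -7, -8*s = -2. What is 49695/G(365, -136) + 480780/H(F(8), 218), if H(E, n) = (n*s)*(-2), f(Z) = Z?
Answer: 1570515/872 ≈ 1801.0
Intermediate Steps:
s = 1/4 (s = -1/8*(-2) = 1/4 ≈ 0.25000)
F(S) = -12 (F(S) = -5 - 7 = -12)
H(E, n) = -n/2 (H(E, n) = (n*(1/4))*(-2) = (n/4)*(-2) = -n/2)
G(Y, l) = 8 (G(Y, l) = 1*(-1) + 9 = -1 + 9 = 8)
49695/G(365, -136) + 480780/H(F(8), 218) = 49695/8 + 480780/((-1/2*218)) = 49695*(1/8) + 480780/(-109) = 49695/8 + 480780*(-1/109) = 49695/8 - 480780/109 = 1570515/872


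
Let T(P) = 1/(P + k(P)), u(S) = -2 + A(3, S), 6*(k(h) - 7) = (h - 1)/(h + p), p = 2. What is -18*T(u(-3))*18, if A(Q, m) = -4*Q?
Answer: 7776/163 ≈ 47.706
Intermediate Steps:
k(h) = 7 + (-1 + h)/(6*(2 + h)) (k(h) = 7 + ((h - 1)/(h + 2))/6 = 7 + ((-1 + h)/(2 + h))/6 = 7 + (-1 + h)/(6*(2 + h)))
u(S) = -14 (u(S) = -2 - 4*3 = -2 - 12 = -14)
T(P) = 1/(P + (83 + 43*P)/(6*(2 + P)))
-18*T(u(-3))*18 = -108*(2 - 14)/(83 + 6*(-14)² + 55*(-14))*18 = -108*(-12)/(83 + 6*196 - 770)*18 = -108*(-12)/(83 + 1176 - 770)*18 = -108*(-12)/489*18 = -18*(-24/163)*18 = (432/163)*18 = 7776/163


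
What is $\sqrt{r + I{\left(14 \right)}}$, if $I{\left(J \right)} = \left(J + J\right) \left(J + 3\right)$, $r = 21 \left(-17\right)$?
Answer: $\sqrt{119} \approx 10.909$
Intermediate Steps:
$r = -357$
$I{\left(J \right)} = 2 J \left(3 + J\right)$
$\sqrt{r + I{\left(14 \right)}} = \sqrt{-357 + 2 \cdot 14 \left(3 + 14\right)} = \sqrt{-357 + 2 \cdot 14 \cdot 17} = \sqrt{-357 + 476} = \sqrt{119}$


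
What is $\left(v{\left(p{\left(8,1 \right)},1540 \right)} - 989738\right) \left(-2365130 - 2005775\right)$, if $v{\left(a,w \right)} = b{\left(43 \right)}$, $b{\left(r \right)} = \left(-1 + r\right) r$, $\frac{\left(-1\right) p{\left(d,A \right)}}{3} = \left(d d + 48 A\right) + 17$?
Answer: $4318156918460$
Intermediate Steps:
$p{\left(d,A \right)} = -51 - 144 A - 3 d^{2}$ ($p{\left(d,A \right)} = - 3 \left(\left(d d + 48 A\right) + 17\right) = - 3 \left(\left(d^{2} + 48 A\right) + 17\right) = - 3 \left(17 + d^{2} + 48 A\right) = -51 - 144 A - 3 d^{2}$)
$b{\left(r \right)} = r \left(-1 + r\right)$
$v{\left(a,w \right)} = 1806$ ($v{\left(a,w \right)} = 43 \left(-1 + 43\right) = 43 \cdot 42 = 1806$)
$\left(v{\left(p{\left(8,1 \right)},1540 \right)} - 989738\right) \left(-2365130 - 2005775\right) = \left(1806 - 989738\right) \left(-2365130 - 2005775\right) = \left(-987932\right) \left(-4370905\right) = 4318156918460$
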